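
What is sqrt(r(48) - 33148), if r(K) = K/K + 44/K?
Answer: I*sqrt(1193259)/6 ≈ 182.06*I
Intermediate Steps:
r(K) = 1 + 44/K
sqrt(r(48) - 33148) = sqrt((44 + 48)/48 - 33148) = sqrt((1/48)*92 - 33148) = sqrt(23/12 - 33148) = sqrt(-397753/12) = I*sqrt(1193259)/6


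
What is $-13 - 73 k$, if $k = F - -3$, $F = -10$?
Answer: $498$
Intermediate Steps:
$k = -7$ ($k = -10 - -3 = -10 + 3 = -7$)
$-13 - 73 k = -13 - -511 = -13 + 511 = 498$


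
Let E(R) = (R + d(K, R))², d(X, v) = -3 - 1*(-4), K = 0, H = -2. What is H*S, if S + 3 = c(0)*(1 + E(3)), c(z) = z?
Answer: 6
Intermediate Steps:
d(X, v) = 1 (d(X, v) = -3 + 4 = 1)
E(R) = (1 + R)² (E(R) = (R + 1)² = (1 + R)²)
S = -3 (S = -3 + 0*(1 + (1 + 3)²) = -3 + 0*(1 + 4²) = -3 + 0*(1 + 16) = -3 + 0*17 = -3 + 0 = -3)
H*S = -2*(-3) = 6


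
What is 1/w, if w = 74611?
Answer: 1/74611 ≈ 1.3403e-5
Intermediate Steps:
1/w = 1/74611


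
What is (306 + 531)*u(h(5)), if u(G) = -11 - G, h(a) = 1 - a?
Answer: -5859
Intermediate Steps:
(306 + 531)*u(h(5)) = (306 + 531)*(-11 - (1 - 1*5)) = 837*(-11 - (1 - 5)) = 837*(-11 - 1*(-4)) = 837*(-11 + 4) = 837*(-7) = -5859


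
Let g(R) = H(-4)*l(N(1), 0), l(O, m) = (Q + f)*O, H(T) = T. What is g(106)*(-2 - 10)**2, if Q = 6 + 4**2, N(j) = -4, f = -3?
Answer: 43776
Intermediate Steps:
Q = 22 (Q = 6 + 16 = 22)
l(O, m) = 19*O (l(O, m) = (22 - 3)*O = 19*O)
g(R) = 304 (g(R) = -76*(-4) = -4*(-76) = 304)
g(106)*(-2 - 10)**2 = 304*(-2 - 10)**2 = 304*(-12)**2 = 304*144 = 43776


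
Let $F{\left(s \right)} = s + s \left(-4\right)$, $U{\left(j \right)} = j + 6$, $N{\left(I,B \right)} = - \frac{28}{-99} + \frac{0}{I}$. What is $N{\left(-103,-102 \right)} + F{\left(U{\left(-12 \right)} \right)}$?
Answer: $\frac{1810}{99} \approx 18.283$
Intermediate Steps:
$N{\left(I,B \right)} = \frac{28}{99}$ ($N{\left(I,B \right)} = \left(-28\right) \left(- \frac{1}{99}\right) + 0 = \frac{28}{99} + 0 = \frac{28}{99}$)
$U{\left(j \right)} = 6 + j$
$F{\left(s \right)} = - 3 s$ ($F{\left(s \right)} = s - 4 s = - 3 s$)
$N{\left(-103,-102 \right)} + F{\left(U{\left(-12 \right)} \right)} = \frac{28}{99} - 3 \left(6 - 12\right) = \frac{28}{99} - -18 = \frac{28}{99} + 18 = \frac{1810}{99}$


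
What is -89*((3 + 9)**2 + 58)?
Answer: -17978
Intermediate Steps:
-89*((3 + 9)**2 + 58) = -89*(12**2 + 58) = -89*(144 + 58) = -89*202 = -17978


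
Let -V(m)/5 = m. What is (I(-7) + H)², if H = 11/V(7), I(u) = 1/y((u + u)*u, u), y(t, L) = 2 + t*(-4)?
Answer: 29929/298116 ≈ 0.10039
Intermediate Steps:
y(t, L) = 2 - 4*t
V(m) = -5*m
I(u) = 1/(2 - 8*u²) (I(u) = 1/(2 - 4*(u + u)*u) = 1/(2 - 4*2*u*u) = 1/(2 - 8*u²))
H = -11/35 (H = 11/((-5*7)) = 11/(-35) = 11*(-1/35) = -11/35 ≈ -0.31429)
(I(-7) + H)² = (-1/(-2 + 8*(-7)²) - 11/35)² = (-1/(-2 + 8*49) - 11/35)² = (-1/(-2 + 392) - 11/35)² = (-1/390 - 11/35)² = (-173/546)² = 29929/298116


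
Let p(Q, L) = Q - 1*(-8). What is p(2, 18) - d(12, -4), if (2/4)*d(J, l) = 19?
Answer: -28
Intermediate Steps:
p(Q, L) = 8 + Q (p(Q, L) = Q + 8 = 8 + Q)
d(J, l) = 38 (d(J, l) = 2*19 = 38)
p(2, 18) - d(12, -4) = (8 + 2) - 1*38 = 10 - 38 = -28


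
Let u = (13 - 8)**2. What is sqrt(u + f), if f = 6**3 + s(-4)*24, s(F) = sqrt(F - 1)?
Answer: sqrt(241 + 24*I*sqrt(5)) ≈ 15.619 + 1.718*I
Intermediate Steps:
s(F) = sqrt(-1 + F)
u = 25 (u = 5**2 = 25)
f = 216 + 24*I*sqrt(5) (f = 6**3 + sqrt(-1 - 4)*24 = 216 + sqrt(-5)*24 = 216 + (I*sqrt(5))*24 = 216 + 24*I*sqrt(5) ≈ 216.0 + 53.666*I)
sqrt(u + f) = sqrt(25 + (216 + 24*I*sqrt(5))) = sqrt(241 + 24*I*sqrt(5))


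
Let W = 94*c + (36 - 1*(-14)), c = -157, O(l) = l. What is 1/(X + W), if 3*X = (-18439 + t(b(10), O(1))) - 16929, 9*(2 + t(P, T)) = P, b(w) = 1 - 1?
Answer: -1/26498 ≈ -3.7739e-5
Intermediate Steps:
b(w) = 0
t(P, T) = -2 + P/9
X = -11790 (X = ((-18439 + (-2 + (⅑)*0)) - 16929)/3 = ((-18439 + (-2 + 0)) - 16929)/3 = ((-18439 - 2) - 16929)/3 = (-18441 - 16929)/3 = (⅓)*(-35370) = -11790)
W = -14708 (W = 94*(-157) + (36 - 1*(-14)) = -14758 + (36 + 14) = -14758 + 50 = -14708)
1/(X + W) = 1/(-11790 - 14708) = 1/(-26498) = -1/26498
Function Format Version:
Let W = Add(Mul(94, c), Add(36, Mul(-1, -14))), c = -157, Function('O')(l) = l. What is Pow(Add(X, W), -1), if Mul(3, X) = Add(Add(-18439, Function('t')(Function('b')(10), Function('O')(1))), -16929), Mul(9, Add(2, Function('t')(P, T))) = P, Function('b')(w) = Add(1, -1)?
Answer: Rational(-1, 26498) ≈ -3.7739e-5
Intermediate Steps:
Function('b')(w) = 0
Function('t')(P, T) = Add(-2, Mul(Rational(1, 9), P))
X = -11790 (X = Mul(Rational(1, 3), Add(Add(-18439, Add(-2, Mul(Rational(1, 9), 0))), -16929)) = Mul(Rational(1, 3), Add(Add(-18439, Add(-2, 0)), -16929)) = Mul(Rational(1, 3), Add(Add(-18439, -2), -16929)) = Mul(Rational(1, 3), Add(-18441, -16929)) = Mul(Rational(1, 3), -35370) = -11790)
W = -14708 (W = Add(Mul(94, -157), Add(36, Mul(-1, -14))) = Add(-14758, Add(36, 14)) = Add(-14758, 50) = -14708)
Pow(Add(X, W), -1) = Pow(Add(-11790, -14708), -1) = Pow(-26498, -1) = Rational(-1, 26498)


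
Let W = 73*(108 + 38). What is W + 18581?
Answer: 29239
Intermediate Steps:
W = 10658 (W = 73*146 = 10658)
W + 18581 = 10658 + 18581 = 29239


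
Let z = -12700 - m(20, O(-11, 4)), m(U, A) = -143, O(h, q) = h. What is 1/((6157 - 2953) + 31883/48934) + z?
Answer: -1969143724449/156816419 ≈ -12557.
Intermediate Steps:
z = -12557 (z = -12700 - 1*(-143) = -12700 + 143 = -12557)
1/((6157 - 2953) + 31883/48934) + z = 1/((6157 - 2953) + 31883/48934) - 12557 = 1/(3204 + 31883*(1/48934)) - 12557 = 1/(3204 + 31883/48934) - 12557 = 1/(156816419/48934) - 12557 = 48934/156816419 - 12557 = -1969143724449/156816419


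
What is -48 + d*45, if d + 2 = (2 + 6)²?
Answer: 2742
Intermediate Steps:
d = 62 (d = -2 + (2 + 6)² = -2 + 8² = -2 + 64 = 62)
-48 + d*45 = -48 + 62*45 = -48 + 2790 = 2742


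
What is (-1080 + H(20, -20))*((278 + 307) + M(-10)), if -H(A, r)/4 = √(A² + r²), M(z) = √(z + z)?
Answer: -40*(27 + 2*√2)*(585 + 2*I*√5) ≈ -6.9799e+5 - 5335.9*I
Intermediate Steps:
M(z) = √2*√z (M(z) = √(2*z) = √2*√z)
H(A, r) = -4*√(A² + r²)
(-1080 + H(20, -20))*((278 + 307) + M(-10)) = (-1080 - 4*√(20² + (-20)²))*((278 + 307) + √2*√(-10)) = (-1080 - 4*√(400 + 400))*(585 + √2*(I*√10)) = (-1080 - 80*√2)*(585 + 2*I*√5)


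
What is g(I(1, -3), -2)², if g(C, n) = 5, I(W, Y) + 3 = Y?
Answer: 25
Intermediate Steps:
I(W, Y) = -3 + Y
g(I(1, -3), -2)² = 5² = 25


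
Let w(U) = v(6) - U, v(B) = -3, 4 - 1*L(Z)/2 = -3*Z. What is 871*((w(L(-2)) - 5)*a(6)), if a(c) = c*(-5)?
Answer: 104520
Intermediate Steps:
L(Z) = 8 + 6*Z (L(Z) = 8 - (-6)*Z = 8 + 6*Z)
a(c) = -5*c
w(U) = -3 - U
871*((w(L(-2)) - 5)*a(6)) = 871*(((-3 - (8 + 6*(-2))) - 5)*(-5*6)) = 871*(((-3 - (8 - 12)) - 5)*(-30)) = 871*(((-3 - 1*(-4)) - 5)*(-30)) = 871*(((-3 + 4) - 5)*(-30)) = 871*((1 - 5)*(-30)) = 871*(-4*(-30)) = 871*120 = 104520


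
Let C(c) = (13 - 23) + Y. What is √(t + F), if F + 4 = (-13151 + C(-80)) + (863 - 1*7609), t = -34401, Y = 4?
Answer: 2*I*√13577 ≈ 233.04*I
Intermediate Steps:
C(c) = -6 (C(c) = (13 - 23) + 4 = -10 + 4 = -6)
F = -19907 (F = -4 + ((-13151 - 6) + (863 - 1*7609)) = -4 + (-13157 + (863 - 7609)) = -4 + (-13157 - 6746) = -4 - 19903 = -19907)
√(t + F) = √(-34401 - 19907) = √(-54308) = 2*I*√13577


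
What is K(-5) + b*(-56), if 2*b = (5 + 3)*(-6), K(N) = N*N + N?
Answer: 1364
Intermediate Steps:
K(N) = N + N² (K(N) = N² + N = N + N²)
b = -24 (b = ((5 + 3)*(-6))/2 = (8*(-6))/2 = (½)*(-48) = -24)
K(-5) + b*(-56) = -5*(1 - 5) - 24*(-56) = -5*(-4) + 1344 = 20 + 1344 = 1364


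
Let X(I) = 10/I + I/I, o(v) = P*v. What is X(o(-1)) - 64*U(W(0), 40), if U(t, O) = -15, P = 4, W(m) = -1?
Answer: 1917/2 ≈ 958.50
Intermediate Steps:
o(v) = 4*v
X(I) = 1 + 10/I (X(I) = 10/I + 1 = 1 + 10/I)
X(o(-1)) - 64*U(W(0), 40) = (10 + 4*(-1))/((4*(-1))) - 64*(-15) = (10 - 4)/(-4) + 960 = -¼*6 + 960 = -3/2 + 960 = 1917/2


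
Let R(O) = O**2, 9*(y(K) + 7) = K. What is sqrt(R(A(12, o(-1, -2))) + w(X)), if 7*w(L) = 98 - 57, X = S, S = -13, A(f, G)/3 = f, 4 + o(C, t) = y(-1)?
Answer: sqrt(63791)/7 ≈ 36.081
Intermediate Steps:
y(K) = -7 + K/9
o(C, t) = -100/9 (o(C, t) = -4 + (-7 + (1/9)*(-1)) = -4 + (-7 - 1/9) = -4 - 64/9 = -100/9)
A(f, G) = 3*f
X = -13
w(L) = 41/7 (w(L) = (98 - 57)/7 = (1/7)*41 = 41/7)
sqrt(R(A(12, o(-1, -2))) + w(X)) = sqrt((3*12)**2 + 41/7) = sqrt(36**2 + 41/7) = sqrt(1296 + 41/7) = sqrt(9113/7) = sqrt(63791)/7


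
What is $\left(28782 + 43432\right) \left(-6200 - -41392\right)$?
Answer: $2541355088$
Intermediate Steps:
$\left(28782 + 43432\right) \left(-6200 - -41392\right) = 72214 \left(-6200 + 41392\right) = 72214 \cdot 35192 = 2541355088$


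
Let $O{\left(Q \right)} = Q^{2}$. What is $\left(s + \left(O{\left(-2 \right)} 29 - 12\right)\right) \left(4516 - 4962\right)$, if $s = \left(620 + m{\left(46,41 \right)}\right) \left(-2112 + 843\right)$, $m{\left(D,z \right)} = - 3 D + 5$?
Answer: $275582954$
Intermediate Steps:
$m{\left(D,z \right)} = 5 - 3 D$
$s = -618003$ ($s = \left(620 + \left(5 - 138\right)\right) \left(-2112 + 843\right) = \left(620 + \left(5 - 138\right)\right) \left(-1269\right) = \left(620 - 133\right) \left(-1269\right) = 487 \left(-1269\right) = -618003$)
$\left(s + \left(O{\left(-2 \right)} 29 - 12\right)\right) \left(4516 - 4962\right) = \left(-618003 - \left(12 - \left(-2\right)^{2} \cdot 29\right)\right) \left(4516 - 4962\right) = \left(-618003 + \left(4 \cdot 29 - 12\right)\right) \left(-446\right) = \left(-618003 + \left(116 - 12\right)\right) \left(-446\right) = \left(-618003 + 104\right) \left(-446\right) = \left(-617899\right) \left(-446\right) = 275582954$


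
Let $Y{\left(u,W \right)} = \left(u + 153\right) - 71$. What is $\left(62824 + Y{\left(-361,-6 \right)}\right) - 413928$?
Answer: $-351383$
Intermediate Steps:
$Y{\left(u,W \right)} = 82 + u$ ($Y{\left(u,W \right)} = \left(153 + u\right) - 71 = 82 + u$)
$\left(62824 + Y{\left(-361,-6 \right)}\right) - 413928 = \left(62824 + \left(82 - 361\right)\right) - 413928 = \left(62824 - 279\right) - 413928 = 62545 - 413928 = -351383$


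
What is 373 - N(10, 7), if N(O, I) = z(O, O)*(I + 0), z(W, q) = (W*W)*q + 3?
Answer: -6648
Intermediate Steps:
z(W, q) = 3 + q*W**2 (z(W, q) = W**2*q + 3 = q*W**2 + 3 = 3 + q*W**2)
N(O, I) = I*(3 + O**3) (N(O, I) = (3 + O*O**2)*(I + 0) = (3 + O**3)*I = I*(3 + O**3))
373 - N(10, 7) = 373 - 7*(3 + 10**3) = 373 - 7*(3 + 1000) = 373 - 7*1003 = 373 - 1*7021 = 373 - 7021 = -6648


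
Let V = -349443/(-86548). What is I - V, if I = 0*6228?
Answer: -349443/86548 ≈ -4.0376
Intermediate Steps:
V = 349443/86548 (V = -349443*(-1/86548) = 349443/86548 ≈ 4.0376)
I = 0
I - V = 0 - 1*349443/86548 = 0 - 349443/86548 = -349443/86548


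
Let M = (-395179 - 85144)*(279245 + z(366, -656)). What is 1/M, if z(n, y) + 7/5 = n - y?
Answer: -5/673090068944 ≈ -7.4284e-12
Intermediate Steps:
z(n, y) = -7/5 + n - y (z(n, y) = -7/5 + (n - y) = -7/5 + n - y)
M = -673090068944/5 (M = (-395179 - 85144)*(279245 + (-7/5 + 366 - 1*(-656))) = -480323*(279245 + (-7/5 + 366 + 656)) = -480323*(279245 + 5103/5) = -480323*1401328/5 = -673090068944/5 ≈ -1.3462e+11)
1/M = 1/(-673090068944/5) = -5/673090068944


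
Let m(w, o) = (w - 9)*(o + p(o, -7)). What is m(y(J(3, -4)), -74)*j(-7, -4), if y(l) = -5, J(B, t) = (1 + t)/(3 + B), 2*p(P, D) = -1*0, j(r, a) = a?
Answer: -4144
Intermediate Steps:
p(P, D) = 0 (p(P, D) = (-1*0)/2 = (½)*0 = 0)
J(B, t) = (1 + t)/(3 + B)
m(w, o) = o*(-9 + w) (m(w, o) = (w - 9)*(o + 0) = (-9 + w)*o = o*(-9 + w))
m(y(J(3, -4)), -74)*j(-7, -4) = -74*(-9 - 5)*(-4) = -74*(-14)*(-4) = 1036*(-4) = -4144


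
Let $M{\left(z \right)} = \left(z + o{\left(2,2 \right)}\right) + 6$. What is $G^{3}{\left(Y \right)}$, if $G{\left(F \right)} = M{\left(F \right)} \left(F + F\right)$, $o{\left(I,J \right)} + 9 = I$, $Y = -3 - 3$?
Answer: $592704$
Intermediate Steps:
$Y = -6$ ($Y = -3 - 3 = -6$)
$o{\left(I,J \right)} = -9 + I$
$M{\left(z \right)} = -1 + z$ ($M{\left(z \right)} = \left(z + \left(-9 + 2\right)\right) + 6 = \left(z - 7\right) + 6 = \left(-7 + z\right) + 6 = -1 + z$)
$G{\left(F \right)} = 2 F \left(-1 + F\right)$ ($G{\left(F \right)} = \left(-1 + F\right) \left(F + F\right) = \left(-1 + F\right) 2 F = 2 F \left(-1 + F\right)$)
$G^{3}{\left(Y \right)} = \left(2 \left(-6\right) \left(-1 - 6\right)\right)^{3} = \left(2 \left(-6\right) \left(-7\right)\right)^{3} = 84^{3} = 592704$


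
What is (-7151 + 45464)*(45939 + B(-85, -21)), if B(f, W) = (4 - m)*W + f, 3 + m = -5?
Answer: 1747149426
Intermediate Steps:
m = -8 (m = -3 - 5 = -8)
B(f, W) = f + 12*W (B(f, W) = (4 - 1*(-8))*W + f = (4 + 8)*W + f = 12*W + f = f + 12*W)
(-7151 + 45464)*(45939 + B(-85, -21)) = (-7151 + 45464)*(45939 + (-85 + 12*(-21))) = 38313*(45939 + (-85 - 252)) = 38313*(45939 - 337) = 38313*45602 = 1747149426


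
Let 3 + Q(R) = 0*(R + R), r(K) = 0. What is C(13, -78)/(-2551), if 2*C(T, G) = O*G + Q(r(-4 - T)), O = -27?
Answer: -2103/5102 ≈ -0.41219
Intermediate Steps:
Q(R) = -3 (Q(R) = -3 + 0*(R + R) = -3 + 0*(2*R) = -3 + 0 = -3)
C(T, G) = -3/2 - 27*G/2 (C(T, G) = (-27*G - 3)/2 = (-3 - 27*G)/2 = -3/2 - 27*G/2)
C(13, -78)/(-2551) = (-3/2 - 27/2*(-78))/(-2551) = (-3/2 + 1053)*(-1/2551) = (2103/2)*(-1/2551) = -2103/5102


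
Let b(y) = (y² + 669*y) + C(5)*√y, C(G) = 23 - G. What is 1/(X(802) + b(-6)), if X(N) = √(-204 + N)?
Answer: 1/(-3978 + √598 + 18*I*√6) ≈ -0.00025291 - 2.82e-6*I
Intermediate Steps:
b(y) = y² + 18*√y + 669*y (b(y) = (y² + 669*y) + (23 - 1*5)*√y = (y² + 669*y) + (23 - 5)*√y = (y² + 669*y) + 18*√y = y² + 18*√y + 669*y)
1/(X(802) + b(-6)) = 1/(√(-204 + 802) + ((-6)² + 18*√(-6) + 669*(-6))) = 1/(√598 + (36 + 18*(I*√6) - 4014)) = 1/(√598 + (36 + 18*I*√6 - 4014)) = 1/(√598 + (-3978 + 18*I*√6)) = 1/(-3978 + √598 + 18*I*√6)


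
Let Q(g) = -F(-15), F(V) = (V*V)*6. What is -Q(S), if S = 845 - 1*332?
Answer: 1350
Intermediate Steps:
F(V) = 6*V² (F(V) = V²*6 = 6*V²)
S = 513 (S = 845 - 332 = 513)
Q(g) = -1350 (Q(g) = -6*(-15)² = -6*225 = -1*1350 = -1350)
-Q(S) = -1*(-1350) = 1350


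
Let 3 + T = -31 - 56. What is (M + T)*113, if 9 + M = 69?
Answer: -3390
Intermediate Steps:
M = 60 (M = -9 + 69 = 60)
T = -90 (T = -3 + (-31 - 56) = -3 - 87 = -90)
(M + T)*113 = (60 - 90)*113 = -30*113 = -3390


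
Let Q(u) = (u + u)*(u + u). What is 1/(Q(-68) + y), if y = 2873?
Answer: 1/21369 ≈ 4.6797e-5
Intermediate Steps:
Q(u) = 4*u**2 (Q(u) = (2*u)*(2*u) = 4*u**2)
1/(Q(-68) + y) = 1/(4*(-68)**2 + 2873) = 1/(4*4624 + 2873) = 1/(18496 + 2873) = 1/21369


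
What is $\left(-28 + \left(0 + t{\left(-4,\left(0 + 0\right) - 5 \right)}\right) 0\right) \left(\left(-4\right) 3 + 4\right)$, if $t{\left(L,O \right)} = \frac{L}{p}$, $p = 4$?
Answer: $224$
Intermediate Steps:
$t{\left(L,O \right)} = \frac{L}{4}$
$\left(-28 + \left(0 + t{\left(-4,\left(0 + 0\right) - 5 \right)}\right) 0\right) \left(\left(-4\right) 3 + 4\right) = \left(-28 + \left(0 + \frac{1}{4} \left(-4\right)\right) 0\right) \left(\left(-4\right) 3 + 4\right) = \left(-28 + \left(0 - 1\right) 0\right) \left(-12 + 4\right) = \left(-28 - 0\right) \left(-8\right) = \left(-28 + 0\right) \left(-8\right) = \left(-28\right) \left(-8\right) = 224$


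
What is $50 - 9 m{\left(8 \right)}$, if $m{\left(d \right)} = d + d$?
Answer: $-94$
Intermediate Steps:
$m{\left(d \right)} = 2 d$
$50 - 9 m{\left(8 \right)} = 50 - 9 \cdot 2 \cdot 8 = 50 - 144 = -94$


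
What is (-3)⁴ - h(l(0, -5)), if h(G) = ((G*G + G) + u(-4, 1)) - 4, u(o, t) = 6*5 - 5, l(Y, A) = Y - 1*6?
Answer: 30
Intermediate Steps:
l(Y, A) = -6 + Y (l(Y, A) = Y - 6 = -6 + Y)
u(o, t) = 25 (u(o, t) = 30 - 5 = 25)
h(G) = 21 + G + G² (h(G) = ((G*G + G) + 25) - 4 = ((G² + G) + 25) - 4 = ((G + G²) + 25) - 4 = (25 + G + G²) - 4 = 21 + G + G²)
(-3)⁴ - h(l(0, -5)) = (-3)⁴ - (21 + (-6 + 0) + (-6 + 0)²) = 81 - (21 - 6 + (-6)²) = 81 - (21 - 6 + 36) = 81 - 1*51 = 81 - 51 = 30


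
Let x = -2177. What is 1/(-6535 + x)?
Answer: -1/8712 ≈ -0.00011478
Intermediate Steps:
1/(-6535 + x) = 1/(-6535 - 2177) = 1/(-8712) = -1/8712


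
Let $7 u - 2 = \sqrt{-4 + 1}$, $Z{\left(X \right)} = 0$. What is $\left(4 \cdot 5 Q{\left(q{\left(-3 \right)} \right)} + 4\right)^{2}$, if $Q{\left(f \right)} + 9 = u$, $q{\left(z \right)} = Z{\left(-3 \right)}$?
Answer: $\frac{1419664}{49} - \frac{47680 i \sqrt{3}}{49} \approx 28973.0 - 1685.4 i$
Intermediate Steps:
$q{\left(z \right)} = 0$
$u = \frac{2}{7} + \frac{i \sqrt{3}}{7}$ ($u = \frac{2}{7} + \frac{\sqrt{-4 + 1}}{7} = \frac{2}{7} + \frac{\sqrt{-3}}{7} = \frac{2}{7} + \frac{i \sqrt{3}}{7} \approx 0.28571 + 0.24744 i$)
$Q{\left(f \right)} = - \frac{61}{7} + \frac{i \sqrt{3}}{7}$ ($Q{\left(f \right)} = -9 + \left(\frac{2}{7} + \frac{i \sqrt{3}}{7}\right) = - \frac{61}{7} + \frac{i \sqrt{3}}{7}$)
$\left(4 \cdot 5 Q{\left(q{\left(-3 \right)} \right)} + 4\right)^{2} = \left(4 \cdot 5 \left(- \frac{61}{7} + \frac{i \sqrt{3}}{7}\right) + 4\right)^{2} = \left(20 \left(- \frac{61}{7} + \frac{i \sqrt{3}}{7}\right) + 4\right)^{2} = \left(\left(- \frac{1220}{7} + \frac{20 i \sqrt{3}}{7}\right) + 4\right)^{2} = \left(- \frac{1192}{7} + \frac{20 i \sqrt{3}}{7}\right)^{2}$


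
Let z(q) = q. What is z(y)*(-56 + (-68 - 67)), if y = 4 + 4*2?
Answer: -2292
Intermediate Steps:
y = 12 (y = 4 + 8 = 12)
z(y)*(-56 + (-68 - 67)) = 12*(-56 + (-68 - 67)) = 12*(-56 - 135) = 12*(-191) = -2292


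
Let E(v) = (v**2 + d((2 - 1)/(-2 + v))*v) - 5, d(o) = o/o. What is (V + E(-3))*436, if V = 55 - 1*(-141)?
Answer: 85892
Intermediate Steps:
d(o) = 1
E(v) = -5 + v + v**2 (E(v) = (v**2 + 1*v) - 5 = (v**2 + v) - 5 = (v + v**2) - 5 = -5 + v + v**2)
V = 196 (V = 55 + 141 = 196)
(V + E(-3))*436 = (196 + (-5 - 3 + (-3)**2))*436 = (196 + (-5 - 3 + 9))*436 = (196 + 1)*436 = 197*436 = 85892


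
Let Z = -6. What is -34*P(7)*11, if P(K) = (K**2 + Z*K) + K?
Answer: -5236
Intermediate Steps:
P(K) = K**2 - 5*K (P(K) = (K**2 - 6*K) + K = K**2 - 5*K)
-34*P(7)*11 = -238*(-5 + 7)*11 = -238*2*11 = -34*14*11 = -476*11 = -5236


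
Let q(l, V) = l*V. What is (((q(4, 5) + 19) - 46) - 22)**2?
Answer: 841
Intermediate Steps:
q(l, V) = V*l
(((q(4, 5) + 19) - 46) - 22)**2 = (((5*4 + 19) - 46) - 22)**2 = (((20 + 19) - 46) - 22)**2 = ((39 - 46) - 22)**2 = (-7 - 22)**2 = (-29)**2 = 841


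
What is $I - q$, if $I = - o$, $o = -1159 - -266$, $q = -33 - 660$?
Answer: $1586$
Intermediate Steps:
$q = -693$ ($q = -33 - 660 = -693$)
$o = -893$ ($o = -1159 + 266 = -893$)
$I = 893$ ($I = \left(-1\right) \left(-893\right) = 893$)
$I - q = 893 - -693 = 893 + 693 = 1586$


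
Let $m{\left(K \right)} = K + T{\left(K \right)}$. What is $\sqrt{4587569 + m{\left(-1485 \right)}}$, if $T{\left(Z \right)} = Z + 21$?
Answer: $2 \sqrt{1146155} \approx 2141.2$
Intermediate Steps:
$T{\left(Z \right)} = 21 + Z$
$m{\left(K \right)} = 21 + 2 K$ ($m{\left(K \right)} = K + \left(21 + K\right) = 21 + 2 K$)
$\sqrt{4587569 + m{\left(-1485 \right)}} = \sqrt{4587569 + \left(21 + 2 \left(-1485\right)\right)} = \sqrt{4587569 + \left(21 - 2970\right)} = \sqrt{4587569 - 2949} = \sqrt{4584620} = 2 \sqrt{1146155}$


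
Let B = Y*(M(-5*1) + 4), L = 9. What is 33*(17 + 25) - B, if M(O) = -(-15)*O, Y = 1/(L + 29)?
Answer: 52739/38 ≈ 1387.9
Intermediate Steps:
Y = 1/38 (Y = 1/(9 + 29) = 1/38 ≈ 0.026316)
M(O) = 15*O
B = -71/38 (B = (15*(-5*1) + 4)/38 = (15*(-5) + 4)/38 = (-75 + 4)/38 = (1/38)*(-71) = -71/38 ≈ -1.8684)
33*(17 + 25) - B = 33*(17 + 25) - 1*(-71/38) = 33*42 + 71/38 = 1386 + 71/38 = 52739/38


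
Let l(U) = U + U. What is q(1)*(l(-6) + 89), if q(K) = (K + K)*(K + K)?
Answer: 308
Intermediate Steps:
l(U) = 2*U
q(K) = 4*K² (q(K) = (2*K)*(2*K) = 4*K²)
q(1)*(l(-6) + 89) = (4*1²)*(2*(-6) + 89) = (4*1)*(-12 + 89) = 4*77 = 308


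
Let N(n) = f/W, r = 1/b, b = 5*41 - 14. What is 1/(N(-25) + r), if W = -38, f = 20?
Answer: -3629/1891 ≈ -1.9191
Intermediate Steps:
b = 191 (b = 205 - 14 = 191)
r = 1/191 ≈ 0.0052356
N(n) = -10/19 (N(n) = 20/(-38) = 20*(-1/38) = -10/19)
1/(N(-25) + r) = 1/(-10/19 + 1/191) = 1/(-1891/3629) = -3629/1891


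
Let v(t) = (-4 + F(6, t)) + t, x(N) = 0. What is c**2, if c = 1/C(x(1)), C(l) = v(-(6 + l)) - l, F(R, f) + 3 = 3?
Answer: 1/100 ≈ 0.010000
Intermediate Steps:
F(R, f) = 0 (F(R, f) = -3 + 3 = 0)
v(t) = -4 + t (v(t) = (-4 + 0) + t = -4 + t)
C(l) = -10 - 2*l (C(l) = (-4 - (6 + l)) - l = (-4 + (-6 - l)) - l = (-10 - l) - l = -10 - 2*l)
c = -1/10 (c = 1/(-10 - 2*0) = 1/(-10 + 0) = 1/(-10) = -1/10 ≈ -0.10000)
c**2 = (-1/10)**2 = 1/100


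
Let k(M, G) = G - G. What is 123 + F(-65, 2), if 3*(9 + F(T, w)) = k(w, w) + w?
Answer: 344/3 ≈ 114.67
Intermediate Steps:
k(M, G) = 0
F(T, w) = -9 + w/3 (F(T, w) = -9 + (0 + w)/3 = -9 + w/3)
123 + F(-65, 2) = 123 + (-9 + (⅓)*2) = 123 + (-9 + ⅔) = 123 - 25/3 = 344/3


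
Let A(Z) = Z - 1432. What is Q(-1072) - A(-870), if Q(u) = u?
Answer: 1230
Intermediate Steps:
A(Z) = -1432 + Z
Q(-1072) - A(-870) = -1072 - (-1432 - 870) = -1072 - 1*(-2302) = -1072 + 2302 = 1230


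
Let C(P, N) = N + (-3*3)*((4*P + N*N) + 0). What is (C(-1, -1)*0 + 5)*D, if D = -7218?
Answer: -36090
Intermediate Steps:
C(P, N) = N - 36*P - 9*N² (C(P, N) = N - 9*((4*P + N²) + 0) = N - 9*((N² + 4*P) + 0) = N - 9*(N² + 4*P) = N + (-36*P - 9*N²) = N - 36*P - 9*N²)
(C(-1, -1)*0 + 5)*D = ((-1 - 36*(-1) - 9*(-1)²)*0 + 5)*(-7218) = ((-1 + 36 - 9*1)*0 + 5)*(-7218) = ((-1 + 36 - 9)*0 + 5)*(-7218) = (26*0 + 5)*(-7218) = (0 + 5)*(-7218) = 5*(-7218) = -36090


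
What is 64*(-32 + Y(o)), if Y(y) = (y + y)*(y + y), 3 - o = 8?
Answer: 4352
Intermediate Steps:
o = -5 (o = 3 - 1*8 = 3 - 8 = -5)
Y(y) = 4*y² (Y(y) = (2*y)*(2*y) = 4*y²)
64*(-32 + Y(o)) = 64*(-32 + 4*(-5)²) = 64*(-32 + 4*25) = 64*(-32 + 100) = 64*68 = 4352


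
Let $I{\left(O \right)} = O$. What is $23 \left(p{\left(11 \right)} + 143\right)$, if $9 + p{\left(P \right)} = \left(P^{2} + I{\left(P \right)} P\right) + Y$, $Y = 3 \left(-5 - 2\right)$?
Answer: $8165$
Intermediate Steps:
$Y = -21$ ($Y = 3 \left(-7\right) = -21$)
$p{\left(P \right)} = -30 + 2 P^{2}$ ($p{\left(P \right)} = -9 - \left(21 - P^{2} - P P\right) = -9 + \left(\left(P^{2} + P^{2}\right) - 21\right) = -9 + \left(2 P^{2} - 21\right) = -9 + \left(-21 + 2 P^{2}\right) = -30 + 2 P^{2}$)
$23 \left(p{\left(11 \right)} + 143\right) = 23 \left(\left(-30 + 2 \cdot 11^{2}\right) + 143\right) = 23 \left(\left(-30 + 2 \cdot 121\right) + 143\right) = 23 \left(\left(-30 + 242\right) + 143\right) = 23 \left(212 + 143\right) = 23 \cdot 355 = 8165$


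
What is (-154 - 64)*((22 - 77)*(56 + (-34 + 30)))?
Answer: 623480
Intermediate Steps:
(-154 - 64)*((22 - 77)*(56 + (-34 + 30))) = -(-11990)*(56 - 4) = -(-11990)*52 = -218*(-2860) = 623480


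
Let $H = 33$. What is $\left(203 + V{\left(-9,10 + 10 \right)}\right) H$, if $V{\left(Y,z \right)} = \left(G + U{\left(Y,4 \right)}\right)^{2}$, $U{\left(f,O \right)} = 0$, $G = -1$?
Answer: $6732$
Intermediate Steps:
$V{\left(Y,z \right)} = 1$ ($V{\left(Y,z \right)} = \left(-1 + 0\right)^{2} = \left(-1\right)^{2} = 1$)
$\left(203 + V{\left(-9,10 + 10 \right)}\right) H = \left(203 + 1\right) 33 = 204 \cdot 33 = 6732$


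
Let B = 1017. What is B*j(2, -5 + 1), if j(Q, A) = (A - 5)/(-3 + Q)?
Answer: 9153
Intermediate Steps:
j(Q, A) = (-5 + A)/(-3 + Q)
B*j(2, -5 + 1) = 1017*((-5 + (-5 + 1))/(-3 + 2)) = 1017*((-5 - 4)/(-1)) = 1017*(-1*(-9)) = 1017*9 = 9153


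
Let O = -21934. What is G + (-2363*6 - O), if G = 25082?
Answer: 32838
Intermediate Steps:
G + (-2363*6 - O) = 25082 + (-2363*6 - 1*(-21934)) = 25082 + (-14178 + 21934) = 25082 + 7756 = 32838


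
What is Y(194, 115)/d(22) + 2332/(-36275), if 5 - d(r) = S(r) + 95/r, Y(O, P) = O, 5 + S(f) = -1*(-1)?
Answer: 154581504/3736325 ≈ 41.373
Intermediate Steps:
S(f) = -4 (S(f) = -5 - 1*(-1) = -5 + 1 = -4)
d(r) = 9 - 95/r (d(r) = 5 - (-4 + 95/r) = 5 + (4 - 95/r) = 9 - 95/r)
Y(194, 115)/d(22) + 2332/(-36275) = 194/(9 - 95/22) + 2332/(-36275) = 194/(9 - 95*1/22) + 2332*(-1/36275) = 194/(9 - 95/22) - 2332/36275 = 194/(103/22) - 2332/36275 = 194*(22/103) - 2332/36275 = 4268/103 - 2332/36275 = 154581504/3736325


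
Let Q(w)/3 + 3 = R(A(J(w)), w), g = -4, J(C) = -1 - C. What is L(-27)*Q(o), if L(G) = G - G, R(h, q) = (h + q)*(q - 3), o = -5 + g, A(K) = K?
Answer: 0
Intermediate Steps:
o = -9 (o = -5 - 4 = -9)
R(h, q) = (-3 + q)*(h + q) (R(h, q) = (h + q)*(-3 + q) = (-3 + q)*(h + q))
L(G) = 0
Q(w) = 3*w**2 + 3*w*(-1 - w) (Q(w) = -9 + 3*(w**2 - 3*(-1 - w) - 3*w + (-1 - w)*w) = -9 + 3*(w**2 + (3 + 3*w) - 3*w + w*(-1 - w)) = -9 + 3*(3 + w**2 + w*(-1 - w)) = -9 + (9 + 3*w**2 + 3*w*(-1 - w)) = 3*w**2 + 3*w*(-1 - w))
L(-27)*Q(o) = 0*(-3*(-9)) = 0*27 = 0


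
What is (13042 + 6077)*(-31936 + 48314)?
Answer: 313130982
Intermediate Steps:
(13042 + 6077)*(-31936 + 48314) = 19119*16378 = 313130982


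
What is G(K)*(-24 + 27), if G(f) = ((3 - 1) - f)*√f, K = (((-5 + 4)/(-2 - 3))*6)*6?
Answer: -468*√5/25 ≈ -41.859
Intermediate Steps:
K = 36/5 (K = (-1/(-5)*6)*6 = (-1*(-⅕)*6)*6 = ((⅕)*6)*6 = (6/5)*6 = 36/5 ≈ 7.2000)
G(f) = √f*(2 - f) (G(f) = (2 - f)*√f = √f*(2 - f))
G(K)*(-24 + 27) = (√(36/5)*(2 - 1*36/5))*(-24 + 27) = ((6*√5/5)*(2 - 36/5))*3 = ((6*√5/5)*(-26/5))*3 = -156*√5/25*3 = -468*√5/25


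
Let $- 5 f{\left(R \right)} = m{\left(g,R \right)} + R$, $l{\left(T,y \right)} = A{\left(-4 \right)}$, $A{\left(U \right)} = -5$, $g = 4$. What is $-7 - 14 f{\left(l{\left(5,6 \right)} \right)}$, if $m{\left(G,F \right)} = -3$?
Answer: $- \frac{147}{5} \approx -29.4$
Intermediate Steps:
$l{\left(T,y \right)} = -5$
$f{\left(R \right)} = \frac{3}{5} - \frac{R}{5}$ ($f{\left(R \right)} = - \frac{-3 + R}{5} = \frac{3}{5} - \frac{R}{5}$)
$-7 - 14 f{\left(l{\left(5,6 \right)} \right)} = -7 - 14 \left(\frac{3}{5} - -1\right) = -7 - 14 \left(\frac{3}{5} + 1\right) = -7 - \frac{112}{5} = - \frac{147}{5}$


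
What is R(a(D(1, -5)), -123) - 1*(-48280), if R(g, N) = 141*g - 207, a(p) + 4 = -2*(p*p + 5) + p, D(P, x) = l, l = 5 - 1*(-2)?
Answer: 33268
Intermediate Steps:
l = 7 (l = 5 + 2 = 7)
D(P, x) = 7
a(p) = -14 + p - 2*p² (a(p) = -4 + (-2*(p*p + 5) + p) = -4 + (-2*(p² + 5) + p) = -4 + (-2*(5 + p²) + p) = -4 + ((-10 - 2*p²) + p) = -4 + (-10 + p - 2*p²) = -14 + p - 2*p²)
R(g, N) = -207 + 141*g
R(a(D(1, -5)), -123) - 1*(-48280) = (-207 + 141*(-14 + 7 - 2*7²)) - 1*(-48280) = (-207 + 141*(-14 + 7 - 2*49)) + 48280 = (-207 + 141*(-14 + 7 - 98)) + 48280 = (-207 + 141*(-105)) + 48280 = (-207 - 14805) + 48280 = -15012 + 48280 = 33268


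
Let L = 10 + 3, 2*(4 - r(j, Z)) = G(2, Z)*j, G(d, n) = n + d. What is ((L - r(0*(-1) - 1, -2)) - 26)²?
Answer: 289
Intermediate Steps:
G(d, n) = d + n
r(j, Z) = 4 - j*(2 + Z)/2 (r(j, Z) = 4 - (2 + Z)*j/2 = 4 - j*(2 + Z)/2)
L = 13
((L - r(0*(-1) - 1, -2)) - 26)² = ((13 - (4 - (0*(-1) - 1)*(2 - 2)/2)) - 26)² = ((13 - (4 - ½*(0 - 1)*0)) - 26)² = ((13 - (4 - ½*(-1)*0)) - 26)² = ((13 - (4 + 0)) - 26)² = ((13 - 1*4) - 26)² = ((13 - 4) - 26)² = (9 - 26)² = (-17)² = 289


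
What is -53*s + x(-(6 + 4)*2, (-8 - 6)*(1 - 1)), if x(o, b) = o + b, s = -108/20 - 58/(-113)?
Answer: 135033/565 ≈ 239.00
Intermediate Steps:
s = -2761/565 (s = -108*1/20 - 58*(-1/113) = -27/5 + 58/113 = -2761/565 ≈ -4.8867)
x(o, b) = b + o
-53*s + x(-(6 + 4)*2, (-8 - 6)*(1 - 1)) = -53*(-2761/565) + ((-8 - 6)*(1 - 1) - (6 + 4)*2) = 146333/565 + (-14*0 - 1*10*2) = 146333/565 + (0 - 10*2) = 146333/565 + (0 - 20) = 146333/565 - 20 = 135033/565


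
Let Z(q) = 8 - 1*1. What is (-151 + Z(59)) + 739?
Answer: 595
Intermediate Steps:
Z(q) = 7 (Z(q) = 8 - 1 = 7)
(-151 + Z(59)) + 739 = (-151 + 7) + 739 = -144 + 739 = 595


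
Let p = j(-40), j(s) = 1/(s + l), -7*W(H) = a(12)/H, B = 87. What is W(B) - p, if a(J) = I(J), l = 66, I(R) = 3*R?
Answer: -515/5278 ≈ -0.097575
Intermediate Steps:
a(J) = 3*J
W(H) = -36/(7*H) (W(H) = -3*12/(7*H) = -36/(7*H))
j(s) = 1/(66 + s) (j(s) = 1/(s + 66) = 1/(66 + s))
p = 1/26 (p = 1/(66 - 40) = 1/26 ≈ 0.038462)
W(B) - p = -36/7/87 - 1*1/26 = -36/7*1/87 - 1/26 = -12/203 - 1/26 = -515/5278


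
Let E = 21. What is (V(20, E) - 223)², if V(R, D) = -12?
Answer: 55225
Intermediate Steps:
(V(20, E) - 223)² = (-12 - 223)² = (-235)² = 55225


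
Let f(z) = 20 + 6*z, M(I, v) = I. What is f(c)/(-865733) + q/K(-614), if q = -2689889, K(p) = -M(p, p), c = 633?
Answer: -2328728017889/531560062 ≈ -4380.9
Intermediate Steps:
K(p) = -p
f(c)/(-865733) + q/K(-614) = (20 + 6*633)/(-865733) - 2689889/((-1*(-614))) = (20 + 3798)*(-1/865733) - 2689889/614 = 3818*(-1/865733) - 2689889*1/614 = -3818/865733 - 2689889/614 = -2328728017889/531560062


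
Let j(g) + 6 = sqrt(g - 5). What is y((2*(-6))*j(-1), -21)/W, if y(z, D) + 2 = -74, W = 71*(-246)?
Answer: 38/8733 ≈ 0.0043513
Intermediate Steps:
W = -17466
j(g) = -6 + sqrt(-5 + g) (j(g) = -6 + sqrt(g - 5) = -6 + sqrt(-5 + g))
y(z, D) = -76 (y(z, D) = -2 - 74 = -76)
y((2*(-6))*j(-1), -21)/W = -76/(-17466) = -76*(-1/17466) = 38/8733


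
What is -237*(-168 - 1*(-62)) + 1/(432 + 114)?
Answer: 13716613/546 ≈ 25122.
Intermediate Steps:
-237*(-168 - 1*(-62)) + 1/(432 + 114) = -237*(-168 + 62) + 1/546 = -237*(-106) + 1/546 = 25122 + 1/546 = 13716613/546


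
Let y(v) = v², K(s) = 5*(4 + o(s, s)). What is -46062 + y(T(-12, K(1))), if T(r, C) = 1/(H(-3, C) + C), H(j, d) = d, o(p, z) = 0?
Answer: -73699199/1600 ≈ -46062.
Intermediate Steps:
K(s) = 20 (K(s) = 5*(4 + 0) = 5*4 = 20)
T(r, C) = 1/(2*C) (T(r, C) = 1/(C + C) = 1/(2*C))
-46062 + y(T(-12, K(1))) = -46062 + ((½)/20)² = -46062 + ((½)*(1/20))² = -46062 + (1/40)² = -46062 + 1/1600 = -73699199/1600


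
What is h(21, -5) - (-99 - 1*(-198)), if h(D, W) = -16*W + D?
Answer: 2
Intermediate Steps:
h(D, W) = D - 16*W
h(21, -5) - (-99 - 1*(-198)) = (21 - 16*(-5)) - (-99 - 1*(-198)) = (21 + 80) - (-99 + 198) = 101 - 1*99 = 101 - 99 = 2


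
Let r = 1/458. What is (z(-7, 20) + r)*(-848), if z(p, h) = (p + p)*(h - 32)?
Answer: -32624680/229 ≈ -1.4247e+5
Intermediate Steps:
z(p, h) = 2*p*(-32 + h) (z(p, h) = (2*p)*(-32 + h) = 2*p*(-32 + h))
r = 1/458 ≈ 0.0021834
(z(-7, 20) + r)*(-848) = (2*(-7)*(-32 + 20) + 1/458)*(-848) = (2*(-7)*(-12) + 1/458)*(-848) = (168 + 1/458)*(-848) = (76945/458)*(-848) = -32624680/229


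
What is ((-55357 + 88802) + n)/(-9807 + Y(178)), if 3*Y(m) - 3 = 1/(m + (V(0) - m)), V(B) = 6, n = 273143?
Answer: -5518584/176507 ≈ -31.266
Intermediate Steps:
Y(m) = 19/18 (Y(m) = 1 + 1/(3*(m + (6 - m))) = 1 + (⅓)/6 = 1 + (⅓)*(⅙) = 1 + 1/18 = 19/18)
((-55357 + 88802) + n)/(-9807 + Y(178)) = ((-55357 + 88802) + 273143)/(-9807 + 19/18) = (33445 + 273143)/(-176507/18) = 306588*(-18/176507) = -5518584/176507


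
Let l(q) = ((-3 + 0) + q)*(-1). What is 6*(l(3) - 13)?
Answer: -78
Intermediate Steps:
l(q) = 3 - q (l(q) = (-3 + q)*(-1) = 3 - q)
6*(l(3) - 13) = 6*((3 - 1*3) - 13) = 6*((3 - 3) - 13) = 6*(0 - 13) = 6*(-13) = -78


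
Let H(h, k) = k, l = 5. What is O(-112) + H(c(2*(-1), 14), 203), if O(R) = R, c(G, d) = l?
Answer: 91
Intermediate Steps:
c(G, d) = 5
O(-112) + H(c(2*(-1), 14), 203) = -112 + 203 = 91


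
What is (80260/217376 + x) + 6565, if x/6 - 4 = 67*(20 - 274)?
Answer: -5190864471/54344 ≈ -95519.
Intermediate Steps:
x = -102084 (x = 24 + 6*(67*(20 - 274)) = 24 + 6*(67*(-254)) = 24 + 6*(-17018) = 24 - 102108 = -102084)
(80260/217376 + x) + 6565 = (80260/217376 - 102084) + 6565 = (80260*(1/217376) - 102084) + 6565 = (20065/54344 - 102084) + 6565 = -5547632831/54344 + 6565 = -5190864471/54344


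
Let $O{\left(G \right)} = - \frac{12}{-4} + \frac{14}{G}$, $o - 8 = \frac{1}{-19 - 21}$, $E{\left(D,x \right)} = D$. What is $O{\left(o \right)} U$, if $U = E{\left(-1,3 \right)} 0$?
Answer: $0$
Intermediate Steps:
$o = \frac{319}{40}$ ($o = 8 + \frac{1}{-19 - 21} = 8 + \frac{1}{-40} = 8 - \frac{1}{40} = \frac{319}{40} \approx 7.975$)
$O{\left(G \right)} = 3 + \frac{14}{G}$ ($O{\left(G \right)} = \left(-12\right) \left(- \frac{1}{4}\right) + \frac{14}{G} = 3 + \frac{14}{G}$)
$U = 0$ ($U = \left(-1\right) 0 = 0$)
$O{\left(o \right)} U = \left(3 + \frac{14}{\frac{319}{40}}\right) 0 = \left(3 + 14 \cdot \frac{40}{319}\right) 0 = \left(3 + \frac{560}{319}\right) 0 = \frac{1517}{319} \cdot 0 = 0$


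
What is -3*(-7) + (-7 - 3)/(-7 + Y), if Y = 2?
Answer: 23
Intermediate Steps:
-3*(-7) + (-7 - 3)/(-7 + Y) = -3*(-7) + (-7 - 3)/(-7 + 2) = 21 - 10/(-5) = 21 - 10*(-1/5) = 21 + 2 = 23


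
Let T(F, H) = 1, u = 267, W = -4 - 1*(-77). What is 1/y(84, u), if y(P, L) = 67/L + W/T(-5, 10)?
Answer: 267/19558 ≈ 0.013652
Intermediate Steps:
W = 73 (W = -4 + 77 = 73)
y(P, L) = 73 + 67/L (y(P, L) = 67/L + 73/1 = 67/L + 73*1 = 67/L + 73 = 73 + 67/L)
1/y(84, u) = 1/(73 + 67/267) = 1/(19558/267) = 267/19558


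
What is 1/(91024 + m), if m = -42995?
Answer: 1/48029 ≈ 2.0821e-5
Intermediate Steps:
1/(91024 + m) = 1/(91024 - 42995) = 1/48029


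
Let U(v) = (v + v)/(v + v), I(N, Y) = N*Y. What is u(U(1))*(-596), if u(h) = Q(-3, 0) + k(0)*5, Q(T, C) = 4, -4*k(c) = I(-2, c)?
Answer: -2384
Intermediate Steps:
k(c) = c/2 (k(c) = -(-1)*c/2 = c/2)
U(v) = 1 (U(v) = (2*v)/((2*v)) = (2*v)*(1/(2*v)) = 1)
u(h) = 4 (u(h) = 4 + ((½)*0)*5 = 4 + 0*5 = 4 + 0 = 4)
u(U(1))*(-596) = 4*(-596) = -2384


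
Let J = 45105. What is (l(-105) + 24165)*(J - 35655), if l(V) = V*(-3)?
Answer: 231336000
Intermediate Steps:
l(V) = -3*V
(l(-105) + 24165)*(J - 35655) = (-3*(-105) + 24165)*(45105 - 35655) = (315 + 24165)*9450 = 24480*9450 = 231336000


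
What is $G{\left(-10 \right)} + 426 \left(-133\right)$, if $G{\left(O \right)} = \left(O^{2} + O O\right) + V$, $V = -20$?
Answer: $-56478$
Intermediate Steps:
$G{\left(O \right)} = -20 + 2 O^{2}$ ($G{\left(O \right)} = \left(O^{2} + O O\right) - 20 = \left(O^{2} + O^{2}\right) - 20 = 2 O^{2} - 20 = -20 + 2 O^{2}$)
$G{\left(-10 \right)} + 426 \left(-133\right) = \left(-20 + 2 \left(-10\right)^{2}\right) + 426 \left(-133\right) = \left(-20 + 2 \cdot 100\right) - 56658 = \left(-20 + 200\right) - 56658 = 180 - 56658 = -56478$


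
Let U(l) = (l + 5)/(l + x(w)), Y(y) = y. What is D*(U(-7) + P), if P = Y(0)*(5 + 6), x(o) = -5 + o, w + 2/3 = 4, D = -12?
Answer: -36/13 ≈ -2.7692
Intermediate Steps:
w = 10/3 (w = -2/3 + 4 = 10/3 ≈ 3.3333)
P = 0 (P = 0*(5 + 6) = 0*11 = 0)
U(l) = (5 + l)/(-5/3 + l) (U(l) = (l + 5)/(l + (-5 + 10/3)) = (5 + l)/(l - 5/3) = (5 + l)/(-5/3 + l))
D*(U(-7) + P) = -12*(3*(5 - 7)/(-5 + 3*(-7)) + 0) = -12*(3*(-2)/(-5 - 21) + 0) = -12*(3*(-2)/(-26) + 0) = -12*(3*(-1/26)*(-2) + 0) = -12*(3/13 + 0) = -12*3/13 = -36/13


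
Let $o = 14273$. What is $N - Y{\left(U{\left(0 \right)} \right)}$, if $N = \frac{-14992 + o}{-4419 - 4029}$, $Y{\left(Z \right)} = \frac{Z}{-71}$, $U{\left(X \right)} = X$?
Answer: $\frac{719}{8448} \approx 0.085109$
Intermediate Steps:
$Y{\left(Z \right)} = - \frac{Z}{71}$ ($Y{\left(Z \right)} = Z \left(- \frac{1}{71}\right) = - \frac{Z}{71}$)
$N = \frac{719}{8448}$ ($N = \frac{-14992 + 14273}{-4419 - 4029} = - \frac{719}{-8448} = \left(-719\right) \left(- \frac{1}{8448}\right) = \frac{719}{8448} \approx 0.085109$)
$N - Y{\left(U{\left(0 \right)} \right)} = \frac{719}{8448} - \left(- \frac{1}{71}\right) 0 = \frac{719}{8448} - 0 = \frac{719}{8448} + 0 = \frac{719}{8448}$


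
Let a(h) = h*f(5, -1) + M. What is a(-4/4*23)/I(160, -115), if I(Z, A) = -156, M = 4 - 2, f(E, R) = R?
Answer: -25/156 ≈ -0.16026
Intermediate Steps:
M = 2
a(h) = 2 - h (a(h) = h*(-1) + 2 = -h + 2 = 2 - h)
a(-4/4*23)/I(160, -115) = (2 - (-4/4)*23)/(-156) = (2 - (-4*¼)*23)*(-1/156) = (2 - (-1)*23)*(-1/156) = (2 - 1*(-23))*(-1/156) = (2 + 23)*(-1/156) = 25*(-1/156) = -25/156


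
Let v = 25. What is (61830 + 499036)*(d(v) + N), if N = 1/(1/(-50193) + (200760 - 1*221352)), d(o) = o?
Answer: 14492388329116912/1033574257 ≈ 1.4022e+7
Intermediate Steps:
N = -50193/1033574257 (N = 1/(-1/50193 + (200760 - 221352)) = 1/(-1/50193 - 20592) = 1/(-1033574257/50193) = -50193/1033574257 ≈ -4.8563e-5)
(61830 + 499036)*(d(v) + N) = (61830 + 499036)*(25 - 50193/1033574257) = 560866*(25839306232/1033574257) = 14492388329116912/1033574257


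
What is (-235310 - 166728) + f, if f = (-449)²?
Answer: -200437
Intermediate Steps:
f = 201601
(-235310 - 166728) + f = (-235310 - 166728) + 201601 = -402038 + 201601 = -200437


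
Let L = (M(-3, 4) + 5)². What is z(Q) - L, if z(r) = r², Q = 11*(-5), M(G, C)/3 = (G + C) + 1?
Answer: 2904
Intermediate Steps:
M(G, C) = 3 + 3*C + 3*G (M(G, C) = 3*((G + C) + 1) = 3*((C + G) + 1) = 3*(1 + C + G) = 3 + 3*C + 3*G)
Q = -55
L = 121 (L = ((3 + 3*4 + 3*(-3)) + 5)² = ((3 + 12 - 9) + 5)² = (6 + 5)² = 11² = 121)
z(Q) - L = (-55)² - 1*121 = 3025 - 121 = 2904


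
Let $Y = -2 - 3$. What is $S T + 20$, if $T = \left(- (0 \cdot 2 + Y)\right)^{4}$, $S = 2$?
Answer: $1270$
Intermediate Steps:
$Y = -5$ ($Y = -2 - 3 = -5$)
$T = 625$ ($T = \left(- (0 \cdot 2 - 5)\right)^{4} = \left(- (0 - 5)\right)^{4} = \left(\left(-1\right) \left(-5\right)\right)^{4} = 5^{4} = 625$)
$S T + 20 = 2 \cdot 625 + 20 = 1250 + 20 = 1270$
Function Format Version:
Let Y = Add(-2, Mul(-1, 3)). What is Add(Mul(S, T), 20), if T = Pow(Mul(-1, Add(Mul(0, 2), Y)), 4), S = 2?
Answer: 1270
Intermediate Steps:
Y = -5 (Y = Add(-2, -3) = -5)
T = 625 (T = Pow(Mul(-1, Add(Mul(0, 2), -5)), 4) = Pow(Mul(-1, Add(0, -5)), 4) = Pow(Mul(-1, -5), 4) = Pow(5, 4) = 625)
Add(Mul(S, T), 20) = Add(Mul(2, 625), 20) = Add(1250, 20) = 1270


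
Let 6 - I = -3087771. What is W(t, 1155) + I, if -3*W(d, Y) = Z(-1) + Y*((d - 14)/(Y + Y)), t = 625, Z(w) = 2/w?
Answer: 18526055/6 ≈ 3.0877e+6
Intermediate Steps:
I = 3087777 (I = 6 - 1*(-3087771) = 6 + 3087771 = 3087777)
W(d, Y) = 3 - d/6 (W(d, Y) = -(2/(-1) + Y*((d - 14)/(Y + Y)))/3 = -(2*(-1) + Y*((-14 + d)/((2*Y))))/3 = -(-2 + Y*((-14 + d)*(1/(2*Y))))/3 = -(-2 + Y*((-14 + d)/(2*Y)))/3 = -(-2 + (-7 + d/2))/3 = -(-9 + d/2)/3 = 3 - d/6)
W(t, 1155) + I = (3 - ⅙*625) + 3087777 = (3 - 625/6) + 3087777 = -607/6 + 3087777 = 18526055/6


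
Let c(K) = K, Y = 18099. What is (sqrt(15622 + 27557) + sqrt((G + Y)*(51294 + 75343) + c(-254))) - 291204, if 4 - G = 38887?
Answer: -291204 + sqrt(43179) + I*sqrt(2632023662) ≈ -2.91e+5 + 51303.0*I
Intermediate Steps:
G = -38883 (G = 4 - 1*38887 = 4 - 38887 = -38883)
(sqrt(15622 + 27557) + sqrt((G + Y)*(51294 + 75343) + c(-254))) - 291204 = (sqrt(15622 + 27557) + sqrt((-38883 + 18099)*(51294 + 75343) - 254)) - 291204 = (sqrt(43179) + sqrt(-20784*126637 - 254)) - 291204 = (sqrt(43179) + sqrt(-2632023408 - 254)) - 291204 = (sqrt(43179) + sqrt(-2632023662)) - 291204 = (sqrt(43179) + I*sqrt(2632023662)) - 291204 = -291204 + sqrt(43179) + I*sqrt(2632023662)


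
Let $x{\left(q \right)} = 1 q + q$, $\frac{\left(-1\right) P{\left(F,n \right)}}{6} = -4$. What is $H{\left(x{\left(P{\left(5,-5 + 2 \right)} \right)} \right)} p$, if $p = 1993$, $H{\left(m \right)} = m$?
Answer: $95664$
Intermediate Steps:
$P{\left(F,n \right)} = 24$ ($P{\left(F,n \right)} = \left(-6\right) \left(-4\right) = 24$)
$x{\left(q \right)} = 2 q$ ($x{\left(q \right)} = q + q = 2 q$)
$H{\left(x{\left(P{\left(5,-5 + 2 \right)} \right)} \right)} p = 2 \cdot 24 \cdot 1993 = 48 \cdot 1993 = 95664$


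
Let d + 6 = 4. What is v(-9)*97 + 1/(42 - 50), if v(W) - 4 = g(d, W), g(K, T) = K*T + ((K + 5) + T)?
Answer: 12415/8 ≈ 1551.9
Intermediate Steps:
d = -2 (d = -6 + 4 = -2)
g(K, T) = 5 + K + T + K*T (g(K, T) = K*T + ((5 + K) + T) = K*T + (5 + K + T) = 5 + K + T + K*T)
v(W) = 7 - W (v(W) = 4 + (5 - 2 + W - 2*W) = 4 + (3 - W) = 7 - W)
v(-9)*97 + 1/(42 - 50) = (7 - 1*(-9))*97 + 1/(42 - 50) = (7 + 9)*97 + 1/(-8) = 16*97 - 1/8 = 1552 - 1/8 = 12415/8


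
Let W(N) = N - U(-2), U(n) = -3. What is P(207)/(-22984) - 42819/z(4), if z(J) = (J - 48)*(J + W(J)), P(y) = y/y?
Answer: 246037853/2781064 ≈ 88.469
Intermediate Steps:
W(N) = 3 + N (W(N) = N - 1*(-3) = N + 3 = 3 + N)
P(y) = 1
z(J) = (-48 + J)*(3 + 2*J) (z(J) = (J - 48)*(J + (3 + J)) = (-48 + J)*(3 + 2*J))
P(207)/(-22984) - 42819/z(4) = 1/(-22984) - 42819/(-144 - 93*4 + 2*4²) = 1*(-1/22984) - 42819/(-144 - 372 + 2*16) = -1/22984 - 42819/(-144 - 372 + 32) = -1/22984 - 42819/(-484) = -1/22984 - 42819*(-1/484) = -1/22984 + 42819/484 = 246037853/2781064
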